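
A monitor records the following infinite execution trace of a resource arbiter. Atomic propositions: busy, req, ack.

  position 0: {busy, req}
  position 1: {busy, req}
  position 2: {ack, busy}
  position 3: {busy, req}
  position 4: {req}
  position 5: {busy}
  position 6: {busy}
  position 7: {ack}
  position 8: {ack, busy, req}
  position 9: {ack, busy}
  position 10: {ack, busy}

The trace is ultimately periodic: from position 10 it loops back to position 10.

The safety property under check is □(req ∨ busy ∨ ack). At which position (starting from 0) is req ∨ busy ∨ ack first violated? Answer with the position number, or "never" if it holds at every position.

req ∨ busy ∨ ack holds at every position 0..10, and those are all the positions the trace ever visits, so the invariant □(req ∨ busy ∨ ack) is never violated.

never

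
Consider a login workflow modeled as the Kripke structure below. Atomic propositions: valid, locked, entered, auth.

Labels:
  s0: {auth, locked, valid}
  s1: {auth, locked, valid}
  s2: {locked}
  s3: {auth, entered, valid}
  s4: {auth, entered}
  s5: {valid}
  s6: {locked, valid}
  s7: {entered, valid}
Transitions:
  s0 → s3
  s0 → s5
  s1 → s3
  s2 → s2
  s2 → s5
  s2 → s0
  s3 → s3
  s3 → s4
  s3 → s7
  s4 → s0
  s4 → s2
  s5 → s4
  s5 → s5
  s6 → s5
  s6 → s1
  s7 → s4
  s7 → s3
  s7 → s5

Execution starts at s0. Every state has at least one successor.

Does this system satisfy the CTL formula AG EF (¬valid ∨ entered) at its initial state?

Yes

States satisfying EF (¬valid ∨ entered): {s0, s1, s2, s3, s4, s5, s6, s7}.
States satisfying AG EF (¬valid ∨ entered): {s0, s1, s2, s3, s4, s5, s6, s7}.
Every state reachable from s0 satisfies EF (¬valid ∨ entered).
s0 ∈ Sat(AG EF (¬valid ∨ entered)).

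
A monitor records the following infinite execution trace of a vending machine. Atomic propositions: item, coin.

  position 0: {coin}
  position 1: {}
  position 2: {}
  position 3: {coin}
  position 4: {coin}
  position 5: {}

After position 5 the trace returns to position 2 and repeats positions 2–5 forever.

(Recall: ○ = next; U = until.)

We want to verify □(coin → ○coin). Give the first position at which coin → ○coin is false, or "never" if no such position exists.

0

At position 0 the labels are {coin} and the next position 1 has {}, so coin → ○coin is false there. This is the first violation.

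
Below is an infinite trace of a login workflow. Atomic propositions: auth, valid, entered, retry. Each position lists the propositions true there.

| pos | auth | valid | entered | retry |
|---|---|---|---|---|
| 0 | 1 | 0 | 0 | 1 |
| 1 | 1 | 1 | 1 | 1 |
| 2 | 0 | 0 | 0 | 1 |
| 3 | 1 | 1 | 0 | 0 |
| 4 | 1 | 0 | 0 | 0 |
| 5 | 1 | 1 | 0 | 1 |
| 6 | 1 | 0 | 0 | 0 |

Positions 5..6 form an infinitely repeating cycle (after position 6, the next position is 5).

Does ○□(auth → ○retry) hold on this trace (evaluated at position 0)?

The position after 0 is 1; □(auth → ○retry) is false there.

No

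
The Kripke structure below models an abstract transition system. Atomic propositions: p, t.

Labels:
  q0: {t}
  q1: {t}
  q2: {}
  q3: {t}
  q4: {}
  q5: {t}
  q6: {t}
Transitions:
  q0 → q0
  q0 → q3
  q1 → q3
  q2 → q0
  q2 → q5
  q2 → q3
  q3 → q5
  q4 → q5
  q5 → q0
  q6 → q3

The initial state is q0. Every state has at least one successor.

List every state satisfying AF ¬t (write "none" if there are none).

States satisfying ¬t: {q2, q4}.
States satisfying AF ¬t: {q2, q4}.

{q2, q4}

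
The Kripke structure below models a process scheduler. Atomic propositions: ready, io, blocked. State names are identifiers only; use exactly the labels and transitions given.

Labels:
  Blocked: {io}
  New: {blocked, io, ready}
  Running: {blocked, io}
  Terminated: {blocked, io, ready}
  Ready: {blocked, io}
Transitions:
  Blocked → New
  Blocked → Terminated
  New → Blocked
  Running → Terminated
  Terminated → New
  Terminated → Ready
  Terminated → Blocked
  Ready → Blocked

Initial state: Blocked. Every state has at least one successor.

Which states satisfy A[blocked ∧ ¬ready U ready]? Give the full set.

States satisfying blocked ∧ ¬ready: {Running, Ready}.
States satisfying ready: {New, Terminated}.
States satisfying A[blocked ∧ ¬ready U ready]: {New, Running, Terminated}.

{New, Running, Terminated}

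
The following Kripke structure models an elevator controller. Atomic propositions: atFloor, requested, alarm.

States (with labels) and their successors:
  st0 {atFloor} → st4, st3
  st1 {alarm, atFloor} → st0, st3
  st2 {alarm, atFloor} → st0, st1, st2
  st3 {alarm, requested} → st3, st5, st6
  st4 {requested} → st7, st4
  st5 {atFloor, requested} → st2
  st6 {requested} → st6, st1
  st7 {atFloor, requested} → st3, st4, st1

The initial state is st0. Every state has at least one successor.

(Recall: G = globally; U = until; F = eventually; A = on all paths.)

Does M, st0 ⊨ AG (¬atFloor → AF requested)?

Yes

States satisfying ¬atFloor → AF requested: {st0, st1, st2, st3, st4, st5, st6, st7}.
States satisfying AG (¬atFloor → AF requested): {st0, st1, st2, st3, st4, st5, st6, st7}.
Every state reachable from st0 satisfies ¬atFloor → AF requested.
st0 ∈ Sat(AG (¬atFloor → AF requested)).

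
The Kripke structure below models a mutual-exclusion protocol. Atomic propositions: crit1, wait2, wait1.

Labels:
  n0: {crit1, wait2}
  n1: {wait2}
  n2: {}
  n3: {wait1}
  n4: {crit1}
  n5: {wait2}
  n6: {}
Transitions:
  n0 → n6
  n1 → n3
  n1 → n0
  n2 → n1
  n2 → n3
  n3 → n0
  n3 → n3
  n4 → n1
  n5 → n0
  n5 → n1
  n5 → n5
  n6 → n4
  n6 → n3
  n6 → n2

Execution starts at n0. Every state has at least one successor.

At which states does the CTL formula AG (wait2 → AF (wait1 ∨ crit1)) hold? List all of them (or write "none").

{n0, n1, n2, n3, n4, n6}

States satisfying wait2 → AF (wait1 ∨ crit1): {n0, n1, n2, n3, n4, n6}.
States satisfying AG (wait2 → AF (wait1 ∨ crit1)): {n0, n1, n2, n3, n4, n6}.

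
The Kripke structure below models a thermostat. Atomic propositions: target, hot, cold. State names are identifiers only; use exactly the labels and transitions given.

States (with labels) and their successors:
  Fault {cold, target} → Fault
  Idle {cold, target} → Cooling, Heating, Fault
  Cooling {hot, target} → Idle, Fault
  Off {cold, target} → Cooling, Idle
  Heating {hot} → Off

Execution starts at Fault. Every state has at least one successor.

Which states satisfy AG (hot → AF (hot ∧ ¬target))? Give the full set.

{Fault}

States satisfying hot → AF (hot ∧ ¬target): {Fault, Idle, Off, Heating}.
States satisfying AG (hot → AF (hot ∧ ¬target)): {Fault}.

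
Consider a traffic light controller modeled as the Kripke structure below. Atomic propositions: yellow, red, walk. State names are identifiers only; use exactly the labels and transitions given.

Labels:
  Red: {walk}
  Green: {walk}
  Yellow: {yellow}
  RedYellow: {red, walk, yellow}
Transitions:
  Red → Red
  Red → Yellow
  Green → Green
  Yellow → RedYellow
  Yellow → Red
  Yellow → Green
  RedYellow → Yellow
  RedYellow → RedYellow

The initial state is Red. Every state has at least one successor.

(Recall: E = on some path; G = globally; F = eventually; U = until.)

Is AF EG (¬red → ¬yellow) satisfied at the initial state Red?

States satisfying EG (¬red → ¬yellow): {Red, Green, RedYellow}.
States satisfying AF EG (¬red → ¬yellow): {Red, Green, Yellow, RedYellow}.
Red ∈ Sat(AF EG (¬red → ¬yellow)).

Holds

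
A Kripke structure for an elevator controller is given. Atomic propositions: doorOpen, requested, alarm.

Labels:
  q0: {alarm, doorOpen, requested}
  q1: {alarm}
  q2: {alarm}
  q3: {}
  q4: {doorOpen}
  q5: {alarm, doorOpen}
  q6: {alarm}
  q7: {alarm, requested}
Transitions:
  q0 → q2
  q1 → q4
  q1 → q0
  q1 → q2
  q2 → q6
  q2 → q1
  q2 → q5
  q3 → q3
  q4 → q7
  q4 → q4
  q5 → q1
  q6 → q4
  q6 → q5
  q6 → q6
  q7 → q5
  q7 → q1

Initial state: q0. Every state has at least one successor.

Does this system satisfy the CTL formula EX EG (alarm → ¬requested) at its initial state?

Holds

States satisfying EG (alarm → ¬requested): {q1, q2, q3, q4, q5, q6}.
States satisfying EX EG (alarm → ¬requested): {q0, q1, q2, q3, q4, q5, q6, q7}.
q0 ∈ Sat(EX EG (alarm → ¬requested)).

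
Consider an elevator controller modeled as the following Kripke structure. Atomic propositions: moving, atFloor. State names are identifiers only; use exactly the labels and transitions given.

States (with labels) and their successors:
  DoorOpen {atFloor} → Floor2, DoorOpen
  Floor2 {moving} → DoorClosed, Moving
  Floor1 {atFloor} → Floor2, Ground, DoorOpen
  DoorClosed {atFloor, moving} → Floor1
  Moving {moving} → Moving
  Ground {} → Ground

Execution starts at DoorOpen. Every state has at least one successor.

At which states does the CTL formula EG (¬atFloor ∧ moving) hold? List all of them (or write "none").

States satisfying ¬atFloor ∧ moving: {Floor2, Moving}.
States satisfying EG (¬atFloor ∧ moving): {Floor2, Moving}.

{Floor2, Moving}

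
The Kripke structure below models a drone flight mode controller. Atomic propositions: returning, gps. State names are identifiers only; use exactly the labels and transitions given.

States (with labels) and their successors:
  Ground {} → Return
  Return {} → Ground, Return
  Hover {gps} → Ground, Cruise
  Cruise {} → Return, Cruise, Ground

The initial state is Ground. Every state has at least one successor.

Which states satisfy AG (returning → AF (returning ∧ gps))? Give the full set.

States satisfying returning → AF (returning ∧ gps): {Ground, Return, Hover, Cruise}.
States satisfying AG (returning → AF (returning ∧ gps)): {Ground, Return, Hover, Cruise}.

{Ground, Return, Hover, Cruise}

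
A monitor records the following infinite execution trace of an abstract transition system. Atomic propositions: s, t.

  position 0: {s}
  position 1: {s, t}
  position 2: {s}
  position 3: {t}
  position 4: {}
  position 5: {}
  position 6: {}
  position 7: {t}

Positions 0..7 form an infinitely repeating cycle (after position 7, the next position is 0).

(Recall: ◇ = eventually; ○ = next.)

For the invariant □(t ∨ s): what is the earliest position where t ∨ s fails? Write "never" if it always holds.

4

Check t ∨ s at each position in order: 0 ✓, 1 ✓, 2 ✓, 3 ✓.
At position 4 the labels are {}, so t ∨ s is false there. This is the first violation.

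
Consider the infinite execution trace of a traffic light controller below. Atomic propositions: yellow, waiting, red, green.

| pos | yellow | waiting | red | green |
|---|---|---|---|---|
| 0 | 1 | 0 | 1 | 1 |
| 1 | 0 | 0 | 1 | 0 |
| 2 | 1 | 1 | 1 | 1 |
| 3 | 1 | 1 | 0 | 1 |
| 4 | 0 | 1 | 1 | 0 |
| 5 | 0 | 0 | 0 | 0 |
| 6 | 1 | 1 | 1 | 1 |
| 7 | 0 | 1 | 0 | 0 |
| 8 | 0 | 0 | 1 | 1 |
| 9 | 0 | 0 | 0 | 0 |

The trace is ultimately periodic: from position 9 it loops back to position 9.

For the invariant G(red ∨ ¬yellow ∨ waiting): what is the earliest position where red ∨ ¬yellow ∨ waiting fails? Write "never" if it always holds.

never

red ∨ ¬yellow ∨ waiting holds at every position 0..9, and those are all the positions the trace ever visits, so the invariant G(red ∨ ¬yellow ∨ waiting) is never violated.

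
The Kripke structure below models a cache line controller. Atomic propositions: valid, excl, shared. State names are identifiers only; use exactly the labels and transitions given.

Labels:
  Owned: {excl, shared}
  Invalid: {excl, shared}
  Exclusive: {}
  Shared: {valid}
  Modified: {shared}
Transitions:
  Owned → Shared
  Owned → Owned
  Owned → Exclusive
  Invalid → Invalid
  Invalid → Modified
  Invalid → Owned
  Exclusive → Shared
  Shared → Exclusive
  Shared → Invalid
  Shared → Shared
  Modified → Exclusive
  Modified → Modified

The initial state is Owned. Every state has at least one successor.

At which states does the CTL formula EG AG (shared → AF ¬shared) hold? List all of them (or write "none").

none

States satisfying AG (shared → AF ¬shared): ∅.
States satisfying EG AG (shared → AF ¬shared): ∅.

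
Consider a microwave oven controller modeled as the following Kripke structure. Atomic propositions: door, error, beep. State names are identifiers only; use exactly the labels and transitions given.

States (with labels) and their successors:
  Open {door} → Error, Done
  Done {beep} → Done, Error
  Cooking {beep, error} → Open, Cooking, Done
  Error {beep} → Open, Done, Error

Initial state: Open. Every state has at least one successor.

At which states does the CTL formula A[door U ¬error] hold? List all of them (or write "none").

{Open, Done, Error}

States satisfying door: {Open}.
States satisfying ¬error: {Open, Done, Error}.
States satisfying A[door U ¬error]: {Open, Done, Error}.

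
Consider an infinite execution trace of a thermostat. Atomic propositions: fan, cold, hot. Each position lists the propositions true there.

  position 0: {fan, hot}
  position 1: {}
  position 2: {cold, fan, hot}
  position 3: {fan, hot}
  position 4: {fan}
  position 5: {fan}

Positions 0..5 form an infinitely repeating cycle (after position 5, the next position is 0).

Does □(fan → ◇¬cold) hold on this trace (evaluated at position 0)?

fan → ◇¬cold holds at every position 0..5, and those are all positions ever visited, so □(fan → ◇¬cold) holds.
Positions where fan holds: 0, 2, 3, 4, 5.
Check ◇¬cold at each: 0→ok, 2→ok, 3→ok, 4→ok, 5→ok.

Holds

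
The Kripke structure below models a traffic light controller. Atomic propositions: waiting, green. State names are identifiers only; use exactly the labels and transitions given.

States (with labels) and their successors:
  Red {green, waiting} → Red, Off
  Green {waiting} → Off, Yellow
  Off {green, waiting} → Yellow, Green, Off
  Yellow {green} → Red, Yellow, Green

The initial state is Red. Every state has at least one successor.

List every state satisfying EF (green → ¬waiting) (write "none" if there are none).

States satisfying green → ¬waiting: {Green, Yellow}.
States satisfying EF (green → ¬waiting): {Red, Green, Off, Yellow}.

{Red, Green, Off, Yellow}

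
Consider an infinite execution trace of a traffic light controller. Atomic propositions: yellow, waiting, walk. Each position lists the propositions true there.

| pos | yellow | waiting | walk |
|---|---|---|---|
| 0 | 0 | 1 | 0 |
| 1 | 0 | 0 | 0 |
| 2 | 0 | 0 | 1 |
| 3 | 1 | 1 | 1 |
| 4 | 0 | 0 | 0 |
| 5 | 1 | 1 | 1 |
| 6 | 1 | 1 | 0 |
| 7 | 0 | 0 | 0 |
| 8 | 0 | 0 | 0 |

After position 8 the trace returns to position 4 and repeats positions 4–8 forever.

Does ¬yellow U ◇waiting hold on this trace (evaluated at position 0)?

Satisfied

Walking from position 0: ◇waiting first holds at position 0, and ¬yellow holds at every earlier position along the way, so ¬yellow U ◇waiting holds.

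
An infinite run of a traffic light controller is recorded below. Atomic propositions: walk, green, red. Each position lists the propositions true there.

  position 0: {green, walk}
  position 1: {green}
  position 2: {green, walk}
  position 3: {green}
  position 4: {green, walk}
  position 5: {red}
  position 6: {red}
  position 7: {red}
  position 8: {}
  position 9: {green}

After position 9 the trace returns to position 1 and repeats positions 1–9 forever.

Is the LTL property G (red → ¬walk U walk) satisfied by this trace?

red → ¬walk U walk holds at every position 0..9, and those are all positions ever visited, so G (red → ¬walk U walk) holds.
Positions where red holds: 5, 6, 7.
Check ¬walk U walk at each: 5→ok, 6→ok, 7→ok.

Satisfied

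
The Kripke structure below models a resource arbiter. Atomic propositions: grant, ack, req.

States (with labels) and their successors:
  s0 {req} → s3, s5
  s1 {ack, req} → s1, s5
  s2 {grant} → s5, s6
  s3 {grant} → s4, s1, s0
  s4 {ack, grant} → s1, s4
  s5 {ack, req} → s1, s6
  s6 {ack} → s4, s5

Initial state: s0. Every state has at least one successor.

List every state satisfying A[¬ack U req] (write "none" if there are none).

{s0, s1, s5}

States satisfying ¬ack: {s0, s2, s3}.
States satisfying req: {s0, s1, s5}.
States satisfying A[¬ack U req]: {s0, s1, s5}.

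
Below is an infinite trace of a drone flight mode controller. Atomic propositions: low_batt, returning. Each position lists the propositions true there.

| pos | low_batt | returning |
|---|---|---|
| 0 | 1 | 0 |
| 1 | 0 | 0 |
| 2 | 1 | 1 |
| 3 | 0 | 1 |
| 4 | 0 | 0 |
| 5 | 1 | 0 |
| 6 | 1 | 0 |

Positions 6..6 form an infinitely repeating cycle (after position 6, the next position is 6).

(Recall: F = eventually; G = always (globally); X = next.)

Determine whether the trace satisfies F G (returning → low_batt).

G (returning → low_batt) holds at position 4, which is reachable from 0, so F G (returning → low_batt) holds.

Yes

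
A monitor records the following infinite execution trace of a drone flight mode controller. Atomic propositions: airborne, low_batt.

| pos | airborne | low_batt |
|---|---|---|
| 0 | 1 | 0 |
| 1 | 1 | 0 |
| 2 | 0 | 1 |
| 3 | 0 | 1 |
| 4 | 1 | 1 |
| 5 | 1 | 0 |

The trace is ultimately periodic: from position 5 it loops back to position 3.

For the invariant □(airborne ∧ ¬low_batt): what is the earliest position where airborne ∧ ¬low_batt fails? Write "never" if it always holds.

2

Check airborne ∧ ¬low_batt at each position in order: 0 ✓, 1 ✓.
At position 2 the labels are {low_batt}, so airborne ∧ ¬low_batt is false there. This is the first violation.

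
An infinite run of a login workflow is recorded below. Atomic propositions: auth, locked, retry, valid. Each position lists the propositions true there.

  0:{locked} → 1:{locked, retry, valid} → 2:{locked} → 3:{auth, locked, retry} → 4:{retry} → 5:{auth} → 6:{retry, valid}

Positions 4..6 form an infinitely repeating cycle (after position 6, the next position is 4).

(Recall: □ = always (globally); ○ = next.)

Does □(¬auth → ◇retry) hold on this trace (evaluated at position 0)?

Yes

¬auth → ◇retry holds at every position 0..6, and those are all positions ever visited, so □(¬auth → ◇retry) holds.
Positions where ¬auth holds: 0, 1, 2, 4, 6.
Check ◇retry at each: 0→ok, 1→ok, 2→ok, 4→ok, 6→ok.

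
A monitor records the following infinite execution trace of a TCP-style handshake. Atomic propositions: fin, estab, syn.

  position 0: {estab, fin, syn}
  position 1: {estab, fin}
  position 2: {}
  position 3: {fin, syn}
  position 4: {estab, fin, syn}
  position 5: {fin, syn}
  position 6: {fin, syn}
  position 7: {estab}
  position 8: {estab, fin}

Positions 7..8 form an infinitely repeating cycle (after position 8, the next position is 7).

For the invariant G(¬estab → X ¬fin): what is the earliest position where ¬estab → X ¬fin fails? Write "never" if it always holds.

2

Check ¬estab → X ¬fin at each position in order: 0 ✓, 1 ✓.
At position 2 the labels are {} and the next position 3 has {fin, syn}, so ¬estab → X ¬fin is false there. This is the first violation.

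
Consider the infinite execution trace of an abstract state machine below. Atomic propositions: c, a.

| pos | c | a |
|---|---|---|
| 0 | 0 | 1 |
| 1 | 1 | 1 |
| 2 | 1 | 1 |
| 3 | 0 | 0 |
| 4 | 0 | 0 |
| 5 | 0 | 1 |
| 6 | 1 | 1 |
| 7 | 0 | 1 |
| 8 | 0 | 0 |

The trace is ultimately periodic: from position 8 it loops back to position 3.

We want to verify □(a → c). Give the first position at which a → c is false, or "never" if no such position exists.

0

At position 0 the labels are {a}, so a → c is false there. This is the first violation.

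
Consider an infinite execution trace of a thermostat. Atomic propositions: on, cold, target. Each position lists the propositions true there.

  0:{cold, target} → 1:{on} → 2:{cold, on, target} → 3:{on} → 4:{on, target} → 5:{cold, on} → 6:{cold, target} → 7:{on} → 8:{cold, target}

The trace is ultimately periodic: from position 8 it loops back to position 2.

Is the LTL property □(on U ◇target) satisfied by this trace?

Holds

on U ◇target holds at every position 0..8, and those are all positions ever visited, so □(on U ◇target) holds.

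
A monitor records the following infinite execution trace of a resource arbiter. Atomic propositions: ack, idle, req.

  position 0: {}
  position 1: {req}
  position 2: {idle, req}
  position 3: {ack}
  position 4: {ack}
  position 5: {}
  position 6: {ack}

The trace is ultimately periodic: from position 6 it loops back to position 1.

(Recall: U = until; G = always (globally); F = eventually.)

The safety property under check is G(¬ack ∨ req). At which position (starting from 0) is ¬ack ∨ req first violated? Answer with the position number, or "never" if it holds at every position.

Check ¬ack ∨ req at each position in order: 0 ✓, 1 ✓, 2 ✓.
At position 3 the labels are {ack}, so ¬ack ∨ req is false there. This is the first violation.

3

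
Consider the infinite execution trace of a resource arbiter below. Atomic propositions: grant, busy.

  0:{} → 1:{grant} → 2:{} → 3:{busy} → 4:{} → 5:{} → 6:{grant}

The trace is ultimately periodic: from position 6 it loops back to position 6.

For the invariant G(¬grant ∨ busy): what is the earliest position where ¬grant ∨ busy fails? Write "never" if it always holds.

1

Check ¬grant ∨ busy at each position in order: 0 ✓.
At position 1 the labels are {grant}, so ¬grant ∨ busy is false there. This is the first violation.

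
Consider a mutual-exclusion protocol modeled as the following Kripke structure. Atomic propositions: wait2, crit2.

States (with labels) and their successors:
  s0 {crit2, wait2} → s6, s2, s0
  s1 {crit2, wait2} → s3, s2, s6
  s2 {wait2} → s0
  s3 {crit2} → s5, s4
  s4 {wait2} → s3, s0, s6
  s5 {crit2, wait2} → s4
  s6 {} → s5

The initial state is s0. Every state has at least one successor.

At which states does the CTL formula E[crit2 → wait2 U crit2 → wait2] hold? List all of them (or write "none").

States satisfying crit2 → wait2: {s0, s1, s2, s4, s5, s6}.
States satisfying E[crit2 → wait2 U crit2 → wait2]: {s0, s1, s2, s4, s5, s6}.

{s0, s1, s2, s4, s5, s6}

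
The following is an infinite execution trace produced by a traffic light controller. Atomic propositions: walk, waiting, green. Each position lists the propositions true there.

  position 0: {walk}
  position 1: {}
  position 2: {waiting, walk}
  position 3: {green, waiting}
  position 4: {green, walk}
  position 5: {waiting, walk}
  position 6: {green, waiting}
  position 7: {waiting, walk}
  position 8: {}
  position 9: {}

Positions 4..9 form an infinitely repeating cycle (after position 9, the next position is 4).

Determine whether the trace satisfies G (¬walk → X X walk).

¬walk → X X walk must hold at every position from 0 onward. It fails at position 1, so G (¬walk → X X walk) is false.
Positions where ¬walk holds: 1, 3, 6, 8, 9.
Check X X walk at each: 1→fails, 3→ok, 6→fails, 8→ok, 9→ok.

No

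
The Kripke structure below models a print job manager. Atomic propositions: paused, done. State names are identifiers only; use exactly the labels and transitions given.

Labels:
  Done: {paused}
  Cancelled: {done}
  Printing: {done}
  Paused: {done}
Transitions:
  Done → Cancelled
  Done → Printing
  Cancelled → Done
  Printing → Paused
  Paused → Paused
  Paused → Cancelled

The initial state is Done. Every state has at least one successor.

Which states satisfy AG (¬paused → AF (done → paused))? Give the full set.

none

States satisfying ¬paused → AF (done → paused): {Done, Cancelled}.
States satisfying AG (¬paused → AF (done → paused)): ∅.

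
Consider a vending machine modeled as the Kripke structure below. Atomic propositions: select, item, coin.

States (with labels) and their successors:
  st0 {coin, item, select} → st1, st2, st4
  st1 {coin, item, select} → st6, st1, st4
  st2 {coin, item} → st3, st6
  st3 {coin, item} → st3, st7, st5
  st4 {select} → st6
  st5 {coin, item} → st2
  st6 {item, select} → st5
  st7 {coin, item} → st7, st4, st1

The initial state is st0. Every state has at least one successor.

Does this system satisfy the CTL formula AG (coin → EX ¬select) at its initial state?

States satisfying coin → EX ¬select: {st0, st2, st3, st4, st5, st6, st7}.
States satisfying AG (coin → EX ¬select): ∅.
st1 is reachable from st0 and violates coin → EX ¬select, so AG fails at st0.
st0 ∉ Sat(AG (coin → EX ¬select)).

Violated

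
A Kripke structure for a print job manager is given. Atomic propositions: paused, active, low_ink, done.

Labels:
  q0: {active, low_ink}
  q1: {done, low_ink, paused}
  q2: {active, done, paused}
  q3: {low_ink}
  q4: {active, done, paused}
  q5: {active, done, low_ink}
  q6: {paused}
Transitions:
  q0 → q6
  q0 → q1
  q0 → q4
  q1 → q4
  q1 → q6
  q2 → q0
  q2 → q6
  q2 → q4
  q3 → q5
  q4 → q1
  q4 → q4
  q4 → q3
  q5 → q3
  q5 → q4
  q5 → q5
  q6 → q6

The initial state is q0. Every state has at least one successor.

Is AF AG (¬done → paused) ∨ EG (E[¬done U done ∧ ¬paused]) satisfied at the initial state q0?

States satisfying AG (¬done → paused): {q6}.
States satisfying AF AG (¬done → paused): {q6}.
States satisfying E[¬done U done ∧ ¬paused]: {q3, q5}.
States satisfying EG (E[¬done U done ∧ ¬paused]): {q3, q5}.
States satisfying AF AG (¬done → paused) ∨ EG (E[¬done U done ∧ ¬paused]): {q3, q5, q6}.
q0 ∉ Sat(AF AG (¬done → paused) ∨ EG (E[¬done U done ∧ ¬paused])).

No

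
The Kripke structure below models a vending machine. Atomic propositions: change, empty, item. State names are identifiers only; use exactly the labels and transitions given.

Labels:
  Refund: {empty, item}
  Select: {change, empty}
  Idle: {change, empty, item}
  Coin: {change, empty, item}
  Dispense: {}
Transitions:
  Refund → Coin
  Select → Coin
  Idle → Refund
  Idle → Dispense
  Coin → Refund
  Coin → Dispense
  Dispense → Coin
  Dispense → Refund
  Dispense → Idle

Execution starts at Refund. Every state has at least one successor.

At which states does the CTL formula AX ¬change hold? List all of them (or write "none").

States satisfying ¬change: {Refund, Dispense}.
States satisfying AX ¬change: {Idle, Coin}.

{Idle, Coin}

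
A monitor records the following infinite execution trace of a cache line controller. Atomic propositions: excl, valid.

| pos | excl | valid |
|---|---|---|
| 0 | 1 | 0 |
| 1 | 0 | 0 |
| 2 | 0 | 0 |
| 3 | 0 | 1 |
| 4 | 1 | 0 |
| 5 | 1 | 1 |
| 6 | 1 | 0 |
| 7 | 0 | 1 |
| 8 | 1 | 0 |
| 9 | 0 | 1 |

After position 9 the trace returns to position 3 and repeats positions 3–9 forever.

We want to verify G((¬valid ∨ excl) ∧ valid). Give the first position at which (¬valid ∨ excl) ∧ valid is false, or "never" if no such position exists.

0

At position 0 the labels are {excl}, so (¬valid ∨ excl) ∧ valid is false there. This is the first violation.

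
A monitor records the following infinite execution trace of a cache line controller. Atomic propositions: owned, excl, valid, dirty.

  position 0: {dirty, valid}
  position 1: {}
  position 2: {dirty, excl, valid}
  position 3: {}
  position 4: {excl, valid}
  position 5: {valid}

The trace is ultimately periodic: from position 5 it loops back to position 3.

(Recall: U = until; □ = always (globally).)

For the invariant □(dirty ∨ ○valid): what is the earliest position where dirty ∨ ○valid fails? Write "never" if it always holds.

Check dirty ∨ ○valid at each position in order: 0 ✓, 1 ✓, 2 ✓, 3 ✓, 4 ✓.
At position 5 the labels are {valid} and the next position 3 has {}, so dirty ∨ ○valid is false there. This is the first violation.

5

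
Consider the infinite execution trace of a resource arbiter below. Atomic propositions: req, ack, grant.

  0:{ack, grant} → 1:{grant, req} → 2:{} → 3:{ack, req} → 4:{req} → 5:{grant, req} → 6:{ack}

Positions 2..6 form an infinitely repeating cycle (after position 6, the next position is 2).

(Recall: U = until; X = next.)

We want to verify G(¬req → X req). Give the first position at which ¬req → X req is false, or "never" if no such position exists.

Check ¬req → X req at each position in order: 0 ✓, 1 ✓, 2 ✓, 3 ✓, 4 ✓, 5 ✓.
At position 6 the labels are {ack} and the next position 2 has {}, so ¬req → X req is false there. This is the first violation.

6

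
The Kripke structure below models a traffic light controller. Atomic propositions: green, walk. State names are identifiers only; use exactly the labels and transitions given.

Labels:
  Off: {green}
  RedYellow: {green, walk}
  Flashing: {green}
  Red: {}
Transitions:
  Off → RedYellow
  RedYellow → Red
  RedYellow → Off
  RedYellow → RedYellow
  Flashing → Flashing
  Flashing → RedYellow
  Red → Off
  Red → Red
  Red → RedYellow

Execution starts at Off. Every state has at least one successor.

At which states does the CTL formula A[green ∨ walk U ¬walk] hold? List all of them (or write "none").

{Off, Flashing, Red}

States satisfying green ∨ walk: {Off, RedYellow, Flashing}.
States satisfying ¬walk: {Off, Flashing, Red}.
States satisfying A[green ∨ walk U ¬walk]: {Off, Flashing, Red}.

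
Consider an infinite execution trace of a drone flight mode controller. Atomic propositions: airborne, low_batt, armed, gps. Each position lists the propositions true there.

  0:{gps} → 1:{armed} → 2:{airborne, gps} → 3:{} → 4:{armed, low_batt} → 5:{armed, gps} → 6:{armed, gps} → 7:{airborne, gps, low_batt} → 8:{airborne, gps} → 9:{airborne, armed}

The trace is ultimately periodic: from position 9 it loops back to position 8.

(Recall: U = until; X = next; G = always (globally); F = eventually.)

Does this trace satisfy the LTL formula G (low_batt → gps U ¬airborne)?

low_batt → gps U ¬airborne must hold at every position from 0 onward. It fails at position 7, so G (low_batt → gps U ¬airborne) is false.
Positions where low_batt holds: 4, 7.
Check gps U ¬airborne at each: 4→ok, 7→fails.

No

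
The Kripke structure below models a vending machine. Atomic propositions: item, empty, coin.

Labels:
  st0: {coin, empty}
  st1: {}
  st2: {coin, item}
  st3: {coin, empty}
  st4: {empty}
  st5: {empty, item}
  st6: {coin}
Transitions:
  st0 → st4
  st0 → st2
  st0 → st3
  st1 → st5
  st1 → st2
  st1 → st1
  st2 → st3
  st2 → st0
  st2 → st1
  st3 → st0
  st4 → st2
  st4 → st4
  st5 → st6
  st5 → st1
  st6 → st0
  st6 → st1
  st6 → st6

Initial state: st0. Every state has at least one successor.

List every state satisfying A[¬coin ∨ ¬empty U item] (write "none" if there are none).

States satisfying ¬coin ∨ ¬empty: {st1, st2, st4, st5, st6}.
States satisfying item: {st2, st5}.
States satisfying A[¬coin ∨ ¬empty U item]: {st2, st5}.

{st2, st5}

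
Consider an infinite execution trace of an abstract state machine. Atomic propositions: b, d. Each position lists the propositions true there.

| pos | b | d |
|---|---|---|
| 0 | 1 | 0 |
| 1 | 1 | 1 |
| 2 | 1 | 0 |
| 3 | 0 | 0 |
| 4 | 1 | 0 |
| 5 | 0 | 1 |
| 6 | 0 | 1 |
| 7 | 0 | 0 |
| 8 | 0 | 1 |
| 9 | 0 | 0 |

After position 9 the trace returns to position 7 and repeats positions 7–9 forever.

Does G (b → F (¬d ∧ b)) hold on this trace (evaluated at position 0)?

b → F (¬d ∧ b) holds at every position 0..9, and those are all positions ever visited, so G (b → F (¬d ∧ b)) holds.
Positions where b holds: 0, 1, 2, 4.
Check F (¬d ∧ b) at each: 0→ok, 1→ok, 2→ok, 4→ok.

Satisfied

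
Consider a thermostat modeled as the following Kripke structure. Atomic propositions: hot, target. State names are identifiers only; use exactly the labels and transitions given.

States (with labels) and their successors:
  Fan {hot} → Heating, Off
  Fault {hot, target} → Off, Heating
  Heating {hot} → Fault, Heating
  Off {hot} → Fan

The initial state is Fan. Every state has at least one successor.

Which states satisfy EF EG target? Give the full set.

none

States satisfying EG target: ∅.
States satisfying EF EG target: ∅.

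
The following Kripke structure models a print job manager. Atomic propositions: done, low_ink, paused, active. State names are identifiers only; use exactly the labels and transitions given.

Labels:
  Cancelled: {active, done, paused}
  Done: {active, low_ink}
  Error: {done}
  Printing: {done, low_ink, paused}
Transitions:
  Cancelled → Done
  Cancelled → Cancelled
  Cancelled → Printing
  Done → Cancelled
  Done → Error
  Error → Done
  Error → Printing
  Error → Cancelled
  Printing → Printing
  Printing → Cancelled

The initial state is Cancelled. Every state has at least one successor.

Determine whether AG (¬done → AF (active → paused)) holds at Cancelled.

States satisfying ¬done → AF (active → paused): {Cancelled, Done, Error, Printing}.
States satisfying AG (¬done → AF (active → paused)): {Cancelled, Done, Error, Printing}.
Every state reachable from Cancelled satisfies ¬done → AF (active → paused).
Cancelled ∈ Sat(AG (¬done → AF (active → paused))).

Satisfied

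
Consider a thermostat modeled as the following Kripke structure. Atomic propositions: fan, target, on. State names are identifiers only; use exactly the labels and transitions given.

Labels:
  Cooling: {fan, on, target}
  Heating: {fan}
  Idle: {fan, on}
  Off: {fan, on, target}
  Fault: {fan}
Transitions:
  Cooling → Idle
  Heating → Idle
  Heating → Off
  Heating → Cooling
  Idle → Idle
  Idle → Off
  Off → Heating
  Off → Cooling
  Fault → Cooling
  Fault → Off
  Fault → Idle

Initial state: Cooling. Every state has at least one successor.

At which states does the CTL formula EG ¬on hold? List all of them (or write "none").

none

States satisfying ¬on: {Heating, Fault}.
States satisfying EG ¬on: ∅.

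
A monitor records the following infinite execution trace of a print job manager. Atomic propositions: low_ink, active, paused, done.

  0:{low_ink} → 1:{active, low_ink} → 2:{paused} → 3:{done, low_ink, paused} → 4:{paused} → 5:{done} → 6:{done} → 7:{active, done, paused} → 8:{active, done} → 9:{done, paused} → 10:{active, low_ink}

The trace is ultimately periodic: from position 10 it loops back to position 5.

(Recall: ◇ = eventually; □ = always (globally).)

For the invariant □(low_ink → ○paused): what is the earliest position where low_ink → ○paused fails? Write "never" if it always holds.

At position 0 the labels are {low_ink} and the next position 1 has {active, low_ink}, so low_ink → ○paused is false there. This is the first violation.

0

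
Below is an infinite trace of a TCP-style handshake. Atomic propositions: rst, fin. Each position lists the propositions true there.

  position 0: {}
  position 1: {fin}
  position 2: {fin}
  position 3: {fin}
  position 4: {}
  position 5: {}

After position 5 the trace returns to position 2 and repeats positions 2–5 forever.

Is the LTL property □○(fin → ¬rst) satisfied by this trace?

Yes

○(fin → ¬rst) holds at every position 0..5, and those are all positions ever visited, so □○(fin → ¬rst) holds.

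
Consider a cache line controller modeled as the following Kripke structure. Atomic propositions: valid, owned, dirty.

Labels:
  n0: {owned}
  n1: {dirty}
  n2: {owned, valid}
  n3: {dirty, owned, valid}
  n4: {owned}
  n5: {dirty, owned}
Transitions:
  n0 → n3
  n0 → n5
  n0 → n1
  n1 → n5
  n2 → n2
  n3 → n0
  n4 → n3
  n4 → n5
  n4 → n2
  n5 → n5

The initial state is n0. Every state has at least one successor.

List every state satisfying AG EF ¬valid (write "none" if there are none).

States satisfying EF ¬valid: {n0, n1, n3, n4, n5}.
States satisfying AG EF ¬valid: {n0, n1, n3, n5}.

{n0, n1, n3, n5}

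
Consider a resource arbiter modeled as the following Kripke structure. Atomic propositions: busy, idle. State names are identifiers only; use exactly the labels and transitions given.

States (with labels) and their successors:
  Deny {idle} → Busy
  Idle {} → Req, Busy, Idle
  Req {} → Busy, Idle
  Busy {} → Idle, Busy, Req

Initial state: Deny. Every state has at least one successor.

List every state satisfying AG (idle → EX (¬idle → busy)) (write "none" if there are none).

States satisfying idle → EX (¬idle → busy): {Idle, Req, Busy}.
States satisfying AG (idle → EX (¬idle → busy)): {Idle, Req, Busy}.

{Idle, Req, Busy}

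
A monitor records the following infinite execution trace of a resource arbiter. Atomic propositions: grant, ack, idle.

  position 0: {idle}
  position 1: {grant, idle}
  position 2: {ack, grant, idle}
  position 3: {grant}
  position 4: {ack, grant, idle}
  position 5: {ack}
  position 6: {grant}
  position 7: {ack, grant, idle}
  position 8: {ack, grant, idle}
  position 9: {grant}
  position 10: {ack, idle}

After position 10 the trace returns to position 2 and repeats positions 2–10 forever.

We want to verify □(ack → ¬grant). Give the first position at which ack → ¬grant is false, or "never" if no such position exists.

2

Check ack → ¬grant at each position in order: 0 ✓, 1 ✓.
At position 2 the labels are {ack, grant, idle}, so ack → ¬grant is false there. This is the first violation.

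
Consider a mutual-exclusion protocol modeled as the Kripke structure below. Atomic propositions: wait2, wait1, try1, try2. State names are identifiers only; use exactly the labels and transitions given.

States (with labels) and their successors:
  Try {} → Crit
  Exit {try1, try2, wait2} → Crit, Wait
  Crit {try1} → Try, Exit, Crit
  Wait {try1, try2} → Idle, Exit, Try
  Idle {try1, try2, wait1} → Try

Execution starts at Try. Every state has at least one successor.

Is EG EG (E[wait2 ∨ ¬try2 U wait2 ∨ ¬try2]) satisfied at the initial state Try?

Yes

States satisfying EG (E[wait2 ∨ ¬try2 U wait2 ∨ ¬try2]): {Try, Exit, Crit}.
States satisfying EG EG (E[wait2 ∨ ¬try2 U wait2 ∨ ¬try2]): {Try, Exit, Crit}.
Try ∈ Sat(EG EG (E[wait2 ∨ ¬try2 U wait2 ∨ ¬try2])).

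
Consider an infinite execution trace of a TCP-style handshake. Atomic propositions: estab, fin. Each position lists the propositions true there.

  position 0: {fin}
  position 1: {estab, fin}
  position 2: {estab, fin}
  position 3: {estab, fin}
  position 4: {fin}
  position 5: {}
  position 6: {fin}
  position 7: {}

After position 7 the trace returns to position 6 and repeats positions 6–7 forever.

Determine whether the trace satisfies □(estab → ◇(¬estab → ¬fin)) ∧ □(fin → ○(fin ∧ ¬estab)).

No

estab → ◇(¬estab → ¬fin) holds at every position 0..7, and those are all positions ever visited, so □(estab → ◇(¬estab → ¬fin)) holds.
Positions where estab holds: 1, 2, 3.
Check ◇(¬estab → ¬fin) at each: 1→ok, 2→ok, 3→ok.
fin → ○(fin ∧ ¬estab) must hold at every position from 0 onward. It fails at position 0, so □(fin → ○(fin ∧ ¬estab)) is false.
Positions where fin holds: 0, 1, 2, 3, 4, 6.
Check ○(fin ∧ ¬estab) at each: 0→fails, 1→fails, 2→fails, 3→ok, 4→fails, 6→fails.
At position 0: □(estab → ◇(¬estab → ¬fin)) is true; □(fin → ○(fin ∧ ¬estab)) is false; so □(estab → ◇(¬estab → ¬fin)) ∧ □(fin → ○(fin ∧ ¬estab)) is false.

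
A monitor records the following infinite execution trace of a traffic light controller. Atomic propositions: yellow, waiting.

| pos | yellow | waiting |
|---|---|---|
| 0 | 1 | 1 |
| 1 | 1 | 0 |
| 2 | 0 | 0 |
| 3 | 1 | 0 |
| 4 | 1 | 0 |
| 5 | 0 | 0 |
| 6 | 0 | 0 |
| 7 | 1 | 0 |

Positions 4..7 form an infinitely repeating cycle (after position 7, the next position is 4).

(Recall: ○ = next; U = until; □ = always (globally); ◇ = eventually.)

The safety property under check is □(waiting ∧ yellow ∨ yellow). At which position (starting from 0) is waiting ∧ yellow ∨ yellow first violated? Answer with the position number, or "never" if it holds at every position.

2

Check waiting ∧ yellow ∨ yellow at each position in order: 0 ✓, 1 ✓.
At position 2 the labels are {}, so waiting ∧ yellow ∨ yellow is false there. This is the first violation.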